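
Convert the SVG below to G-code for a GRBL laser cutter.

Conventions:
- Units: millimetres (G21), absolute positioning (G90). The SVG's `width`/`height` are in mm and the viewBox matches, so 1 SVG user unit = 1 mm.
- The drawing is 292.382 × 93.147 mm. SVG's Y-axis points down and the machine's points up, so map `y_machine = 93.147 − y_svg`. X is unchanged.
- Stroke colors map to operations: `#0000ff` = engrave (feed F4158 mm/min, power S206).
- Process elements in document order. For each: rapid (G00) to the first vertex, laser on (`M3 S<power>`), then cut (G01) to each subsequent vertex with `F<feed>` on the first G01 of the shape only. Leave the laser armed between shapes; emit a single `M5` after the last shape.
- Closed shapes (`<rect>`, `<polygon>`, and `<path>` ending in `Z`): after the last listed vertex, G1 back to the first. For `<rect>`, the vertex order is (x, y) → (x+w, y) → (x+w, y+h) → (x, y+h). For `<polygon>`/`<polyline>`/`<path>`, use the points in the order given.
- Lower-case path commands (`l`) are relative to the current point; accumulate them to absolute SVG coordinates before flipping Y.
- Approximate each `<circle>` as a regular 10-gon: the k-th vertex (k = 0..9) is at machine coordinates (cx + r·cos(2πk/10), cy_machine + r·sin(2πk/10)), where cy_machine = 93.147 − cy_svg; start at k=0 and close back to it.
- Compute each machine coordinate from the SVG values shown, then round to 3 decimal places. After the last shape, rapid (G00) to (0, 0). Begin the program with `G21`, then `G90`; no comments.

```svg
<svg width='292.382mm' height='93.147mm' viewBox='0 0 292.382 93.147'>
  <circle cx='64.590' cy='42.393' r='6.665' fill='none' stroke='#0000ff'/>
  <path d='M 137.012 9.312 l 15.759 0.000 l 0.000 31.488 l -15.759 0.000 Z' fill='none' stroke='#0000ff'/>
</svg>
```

G21
G90
G00 X71.255 Y50.754
M3 S206
G01 X69.982 Y54.672 F4158
G01 X66.650 Y57.093
G01 X62.530 Y57.093
G01 X59.198 Y54.672
G01 X57.925 Y50.754
G01 X59.198 Y46.836
G01 X62.530 Y44.415
G01 X66.650 Y44.415
G01 X69.982 Y46.836
G01 X71.255 Y50.754
G00 X137.012 Y83.835
M3 S206
G01 X152.771 Y83.835 F4158
G01 X152.771 Y52.347
G01 X137.012 Y52.347
G01 X137.012 Y83.835
M5
G00 X0.000 Y0.000

Since the viewBox matches the mm dimensions, user units are millimetres directly. The only transform is the Y-flip y_m = 93.147 − y_svg.

Shape 1 is a circle drawn with `<circle>`. Its stroke #0000ff means engrave at S206, F4158. After flipping Y the toolpath is (71.255,50.754) → (69.982,54.672) → (66.650,57.093) → (62.530,57.093) → (59.198,54.672) → (57.925,50.754) → (59.198,46.836) → (62.530,44.415) → (66.650,44.415) → (69.982,46.836) → (71.255,50.754), returning to the start.

Shape 2 is a rectangle drawn with `<path>`. Its stroke #0000ff means engrave at S206, F4158. After flipping Y the toolpath is (137.012,83.835) → (152.771,83.835) → (152.771,52.347) → (137.012,52.347) → (137.012,83.835), returning to the start.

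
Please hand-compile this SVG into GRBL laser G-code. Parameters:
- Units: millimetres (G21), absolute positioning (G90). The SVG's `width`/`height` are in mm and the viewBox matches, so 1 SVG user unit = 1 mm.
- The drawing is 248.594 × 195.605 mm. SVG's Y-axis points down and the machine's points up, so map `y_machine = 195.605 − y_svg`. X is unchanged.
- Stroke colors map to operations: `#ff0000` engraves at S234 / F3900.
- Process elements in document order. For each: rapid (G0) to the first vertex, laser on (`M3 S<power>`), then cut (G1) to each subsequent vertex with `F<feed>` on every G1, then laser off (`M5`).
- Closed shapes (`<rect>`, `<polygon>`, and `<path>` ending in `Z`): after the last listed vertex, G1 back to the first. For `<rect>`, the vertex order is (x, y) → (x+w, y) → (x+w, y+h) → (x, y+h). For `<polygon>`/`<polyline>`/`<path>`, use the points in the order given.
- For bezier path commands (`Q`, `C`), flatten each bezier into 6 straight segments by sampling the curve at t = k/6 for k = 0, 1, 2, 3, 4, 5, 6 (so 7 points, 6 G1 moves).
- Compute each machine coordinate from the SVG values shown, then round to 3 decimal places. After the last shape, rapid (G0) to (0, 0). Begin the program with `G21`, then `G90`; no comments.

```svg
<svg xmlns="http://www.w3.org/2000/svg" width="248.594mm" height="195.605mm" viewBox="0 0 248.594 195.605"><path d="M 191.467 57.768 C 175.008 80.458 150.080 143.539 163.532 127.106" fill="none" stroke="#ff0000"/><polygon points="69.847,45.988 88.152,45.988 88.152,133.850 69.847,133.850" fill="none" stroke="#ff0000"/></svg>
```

G21
G90
G0 X191.467 Y137.837
M3 S234
G1 X182.749 Y123.681 F3900
G1 X173.920 Y106.124 F3900
G1 X166.283 Y88.497 F3900
G1 X161.138 Y74.130 F3900
G1 X159.787 Y66.354 F3900
G1 X163.532 Y68.499 F3900
M5
G0 X69.847 Y149.617
M3 S234
G1 X88.152 Y149.617 F3900
G1 X88.152 Y61.755 F3900
G1 X69.847 Y61.755 F3900
G1 X69.847 Y149.617 F3900
M5
G0 X0.000 Y0.000

Since the viewBox matches the mm dimensions, user units are millimetres directly. The only transform is the Y-flip y_m = 195.605 − y_svg.

Shape 1 is a cubic bezier drawn with `<path>`. Its stroke #ff0000 means engrave at S234, F3900. After flipping Y the toolpath is (191.467,137.837) → (182.749,123.681) → (173.920,106.124) → (166.283,88.497) → (161.138,74.130) → (159.787,66.354) → (163.532,68.499).

Shape 2 is a rectangle drawn with `<polygon>`. Its stroke #ff0000 means engrave at S234, F3900. After flipping Y the toolpath is (69.847,149.617) → (88.152,149.617) → (88.152,61.755) → (69.847,61.755) → (69.847,149.617), returning to the start.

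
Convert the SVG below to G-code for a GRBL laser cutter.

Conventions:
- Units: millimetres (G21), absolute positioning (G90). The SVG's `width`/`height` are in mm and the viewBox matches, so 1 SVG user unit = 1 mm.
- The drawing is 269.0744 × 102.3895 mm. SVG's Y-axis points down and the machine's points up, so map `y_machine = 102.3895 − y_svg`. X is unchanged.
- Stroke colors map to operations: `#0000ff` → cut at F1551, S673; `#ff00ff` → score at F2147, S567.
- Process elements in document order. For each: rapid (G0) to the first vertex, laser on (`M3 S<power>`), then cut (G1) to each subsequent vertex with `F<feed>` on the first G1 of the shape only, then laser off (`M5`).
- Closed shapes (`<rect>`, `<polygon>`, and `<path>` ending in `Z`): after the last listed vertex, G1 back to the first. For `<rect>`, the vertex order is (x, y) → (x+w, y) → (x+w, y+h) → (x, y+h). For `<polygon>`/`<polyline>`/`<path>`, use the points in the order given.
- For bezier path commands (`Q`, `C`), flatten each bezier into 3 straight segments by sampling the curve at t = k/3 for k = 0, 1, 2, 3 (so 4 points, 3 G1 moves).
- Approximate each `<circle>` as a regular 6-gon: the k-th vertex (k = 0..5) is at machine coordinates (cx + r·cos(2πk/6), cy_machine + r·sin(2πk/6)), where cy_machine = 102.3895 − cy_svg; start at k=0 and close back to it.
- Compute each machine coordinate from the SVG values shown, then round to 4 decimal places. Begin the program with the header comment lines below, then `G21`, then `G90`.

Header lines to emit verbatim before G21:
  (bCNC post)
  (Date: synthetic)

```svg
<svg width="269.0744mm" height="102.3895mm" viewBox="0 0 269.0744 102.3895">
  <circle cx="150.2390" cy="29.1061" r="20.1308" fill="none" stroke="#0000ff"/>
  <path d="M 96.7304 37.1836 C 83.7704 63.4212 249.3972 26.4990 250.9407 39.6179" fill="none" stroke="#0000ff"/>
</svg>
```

(bCNC post)
(Date: synthetic)
G21
G90
G0 X170.3698 Y73.2834
M3 S673
G1 X160.3044 Y90.7172 F1551
G1 X140.1736 Y90.7172
G1 X130.1082 Y73.2834
G1 X140.1736 Y55.8496
G1 X160.3044 Y55.8496
G1 X170.3698 Y73.2834
M5
G0 X96.7304 Y65.2059
M3 S673
G1 X130.6078 Y55.8289 F1551
G1 X207.3943 Y63.4028
G1 X250.9407 Y62.7716
M5

viewBox `0 0 269.0744 102.3895` with mm width/height → 1 unit = 1 mm. Flip: y_m = 102.3895 − y_svg.

**Shape 1** — `<circle>` circle, stroke `#0000ff` → cut (S673, F1551). Machine vertices: (170.3698,73.2834) → (160.3044,90.7172) → (140.1736,90.7172) → (130.1082,73.2834) → (140.1736,55.8496) → (160.3044,55.8496) → (170.3698,73.2834). Closed: final G1 returns to the first vertex.

**Shape 2** — `<path>` cubic bezier, stroke `#0000ff` → cut (S673, F1551). Control points (SVG): P0=(96.7304,37.1836), P1=(83.7704,63.4212), P2=(249.3972,26.4990), P3=(250.9407,39.6179); sampled at t=k/3. Machine vertices: (96.7304,65.2059) → (130.6078,55.8289) → (207.3943,63.4028) → (250.9407,62.7716). Open path.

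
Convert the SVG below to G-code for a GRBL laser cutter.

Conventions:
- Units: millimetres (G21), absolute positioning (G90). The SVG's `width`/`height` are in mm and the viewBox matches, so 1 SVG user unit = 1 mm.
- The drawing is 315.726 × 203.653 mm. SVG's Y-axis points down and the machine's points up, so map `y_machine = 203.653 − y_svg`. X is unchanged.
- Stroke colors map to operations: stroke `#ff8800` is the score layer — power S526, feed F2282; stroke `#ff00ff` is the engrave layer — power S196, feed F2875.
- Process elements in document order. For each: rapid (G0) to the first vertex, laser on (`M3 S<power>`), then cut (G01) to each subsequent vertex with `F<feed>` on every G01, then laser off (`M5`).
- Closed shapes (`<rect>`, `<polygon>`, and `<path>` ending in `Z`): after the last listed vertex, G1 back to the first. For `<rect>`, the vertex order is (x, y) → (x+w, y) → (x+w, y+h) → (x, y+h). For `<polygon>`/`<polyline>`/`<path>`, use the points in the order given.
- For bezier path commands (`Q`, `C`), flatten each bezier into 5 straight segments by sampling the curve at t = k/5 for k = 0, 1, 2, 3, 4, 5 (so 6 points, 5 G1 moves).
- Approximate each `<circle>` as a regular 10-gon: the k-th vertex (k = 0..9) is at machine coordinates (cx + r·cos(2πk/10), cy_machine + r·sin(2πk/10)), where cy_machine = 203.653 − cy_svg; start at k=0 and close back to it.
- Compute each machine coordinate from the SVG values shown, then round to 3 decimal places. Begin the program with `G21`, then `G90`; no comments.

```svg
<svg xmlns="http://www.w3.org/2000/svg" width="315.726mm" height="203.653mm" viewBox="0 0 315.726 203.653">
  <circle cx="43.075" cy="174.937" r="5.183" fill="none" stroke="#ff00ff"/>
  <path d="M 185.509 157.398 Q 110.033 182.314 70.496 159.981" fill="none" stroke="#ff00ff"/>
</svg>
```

G21
G90
G0 X48.258 Y28.716
M3 S196
G01 X47.268 Y31.762 F2875
G01 X44.677 Y33.645 F2875
G01 X41.473 Y33.645 F2875
G01 X38.882 Y31.762 F2875
G01 X37.892 Y28.716 F2875
G01 X38.882 Y25.670 F2875
G01 X41.473 Y23.787 F2875
G01 X44.677 Y23.787 F2875
G01 X47.268 Y25.670 F2875
G01 X48.258 Y28.716 F2875
M5
G0 X185.509 Y46.255
M3 S196
G01 X156.756 Y38.179 F2875
G01 X130.878 Y33.882 F2875
G01 X107.876 Y33.365 F2875
G01 X87.748 Y36.629 F2875
G01 X70.496 Y43.672 F2875
M5

viewBox `0 0 315.726 203.653` with mm width/height → 1 unit = 1 mm. Flip: y_m = 203.653 − y_svg.

**Shape 1** — `<circle>` circle, stroke `#ff00ff` → engrave (S196, F2875). Machine vertices: (48.258,28.716) → (47.268,31.762) → (44.677,33.645) → (41.473,33.645) → (38.882,31.762) → (37.892,28.716) → (38.882,25.670) → (41.473,23.787) → (44.677,23.787) → (47.268,25.670) → (48.258,28.716). Closed: final G1 returns to the first vertex.

**Shape 2** — `<path>` quadratic bezier, stroke `#ff00ff` → engrave (S196, F2875). Control points (SVG): P0=(185.509,157.398), P1=(110.033,182.314), P2=(70.496,159.981); sampled at t=k/5. Machine vertices: (185.509,46.255) → (156.756,38.179) → (130.878,33.882) → (107.876,33.365) → (87.748,36.629) → (70.496,43.672). Open path.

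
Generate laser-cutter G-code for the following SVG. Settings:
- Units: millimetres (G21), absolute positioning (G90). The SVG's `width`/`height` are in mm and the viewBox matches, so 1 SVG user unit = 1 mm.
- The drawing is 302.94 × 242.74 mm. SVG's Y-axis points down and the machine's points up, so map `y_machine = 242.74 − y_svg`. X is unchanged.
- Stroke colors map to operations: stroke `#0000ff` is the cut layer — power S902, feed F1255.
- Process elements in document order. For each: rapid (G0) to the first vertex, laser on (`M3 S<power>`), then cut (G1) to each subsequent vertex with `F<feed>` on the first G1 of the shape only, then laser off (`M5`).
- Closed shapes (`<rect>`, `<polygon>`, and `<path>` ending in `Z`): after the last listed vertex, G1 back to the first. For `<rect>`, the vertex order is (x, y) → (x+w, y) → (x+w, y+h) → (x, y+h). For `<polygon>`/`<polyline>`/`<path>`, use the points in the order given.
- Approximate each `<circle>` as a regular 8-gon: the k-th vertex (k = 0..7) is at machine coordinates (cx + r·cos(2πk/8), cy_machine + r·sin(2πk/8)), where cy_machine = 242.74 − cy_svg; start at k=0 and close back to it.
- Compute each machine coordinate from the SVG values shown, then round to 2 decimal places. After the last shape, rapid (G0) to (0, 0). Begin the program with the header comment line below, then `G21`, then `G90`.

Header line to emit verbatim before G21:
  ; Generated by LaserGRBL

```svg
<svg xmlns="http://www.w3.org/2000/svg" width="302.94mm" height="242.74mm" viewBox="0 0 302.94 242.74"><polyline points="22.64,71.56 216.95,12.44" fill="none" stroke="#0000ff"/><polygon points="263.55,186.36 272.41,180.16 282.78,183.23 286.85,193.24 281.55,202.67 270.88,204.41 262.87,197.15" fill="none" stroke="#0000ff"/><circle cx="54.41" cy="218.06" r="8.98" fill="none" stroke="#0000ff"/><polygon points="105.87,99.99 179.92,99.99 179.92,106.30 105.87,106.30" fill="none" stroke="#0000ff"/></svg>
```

1 u = 1 mm; y_m = 242.74 − y.

[1] `<polyline>` line segment, #0000ff→cut S902 F1255: (22.64,171.18) → (216.95,230.30)

[2] `<polygon>` regular polygon, #0000ff→cut S902 F1255: (263.55,56.38) → (272.41,62.58) → (282.78,59.51) → (286.85,49.50) → (281.55,40.07) → (270.88,38.33) → (262.87,45.59) → (263.55,56.38) (closed)

[3] `<circle>` circle, #0000ff→cut S902 F1255: (63.39,24.68) → (60.76,31.03) → (54.41,33.66) → (48.06,31.03) → (45.43,24.68) → (48.06,18.33) → (54.41,15.70) → (60.76,18.33) → (63.39,24.68) (closed)

[4] `<polygon>` rectangle, #0000ff→cut S902 F1255: (105.87,142.75) → (179.92,142.75) → (179.92,136.44) → (105.87,136.44) → (105.87,142.75) (closed)

; Generated by LaserGRBL
G21
G90
G0 X22.64 Y171.18
M3 S902
G1 X216.95 Y230.30 F1255
M5
G0 X263.55 Y56.38
M3 S902
G1 X272.41 Y62.58 F1255
G1 X282.78 Y59.51
G1 X286.85 Y49.50
G1 X281.55 Y40.07
G1 X270.88 Y38.33
G1 X262.87 Y45.59
G1 X263.55 Y56.38
M5
G0 X63.39 Y24.68
M3 S902
G1 X60.76 Y31.03 F1255
G1 X54.41 Y33.66
G1 X48.06 Y31.03
G1 X45.43 Y24.68
G1 X48.06 Y18.33
G1 X54.41 Y15.70
G1 X60.76 Y18.33
G1 X63.39 Y24.68
M5
G0 X105.87 Y142.75
M3 S902
G1 X179.92 Y142.75 F1255
G1 X179.92 Y136.44
G1 X105.87 Y136.44
G1 X105.87 Y142.75
M5
G0 X0.00 Y0.00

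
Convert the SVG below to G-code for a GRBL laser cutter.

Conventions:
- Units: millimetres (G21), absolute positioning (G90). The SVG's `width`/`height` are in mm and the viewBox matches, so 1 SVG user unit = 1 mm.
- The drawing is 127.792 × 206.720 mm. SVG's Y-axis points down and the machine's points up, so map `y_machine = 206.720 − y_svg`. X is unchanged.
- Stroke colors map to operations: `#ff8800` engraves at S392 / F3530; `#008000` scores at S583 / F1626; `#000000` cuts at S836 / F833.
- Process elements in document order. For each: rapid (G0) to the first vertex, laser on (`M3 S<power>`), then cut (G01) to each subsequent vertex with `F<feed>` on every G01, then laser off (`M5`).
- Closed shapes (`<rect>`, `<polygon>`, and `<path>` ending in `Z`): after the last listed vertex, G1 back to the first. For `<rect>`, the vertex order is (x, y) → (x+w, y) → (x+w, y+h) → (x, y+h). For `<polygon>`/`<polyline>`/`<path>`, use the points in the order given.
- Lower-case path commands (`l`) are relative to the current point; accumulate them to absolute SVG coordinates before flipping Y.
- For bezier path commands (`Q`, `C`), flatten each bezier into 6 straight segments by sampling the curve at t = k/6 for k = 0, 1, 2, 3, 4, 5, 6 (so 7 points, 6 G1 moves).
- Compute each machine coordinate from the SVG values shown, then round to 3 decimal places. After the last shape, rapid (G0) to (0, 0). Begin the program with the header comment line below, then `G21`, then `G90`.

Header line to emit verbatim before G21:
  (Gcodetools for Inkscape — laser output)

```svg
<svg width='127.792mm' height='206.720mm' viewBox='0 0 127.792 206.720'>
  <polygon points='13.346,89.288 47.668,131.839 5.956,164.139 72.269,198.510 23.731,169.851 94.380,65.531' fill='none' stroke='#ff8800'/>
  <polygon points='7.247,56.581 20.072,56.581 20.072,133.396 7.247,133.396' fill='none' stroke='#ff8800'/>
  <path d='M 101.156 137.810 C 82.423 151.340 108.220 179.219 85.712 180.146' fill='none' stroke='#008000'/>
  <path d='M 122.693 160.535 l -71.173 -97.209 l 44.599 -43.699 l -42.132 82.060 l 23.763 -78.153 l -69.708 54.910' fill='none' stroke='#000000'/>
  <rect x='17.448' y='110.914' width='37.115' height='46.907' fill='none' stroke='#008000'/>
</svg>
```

viewBox `0 0 127.792 206.720` with mm width/height → 1 unit = 1 mm. Flip: y_m = 206.720 − y_svg.

**Shape 1** — `<polygon>` closed polygon, stroke `#ff8800` → engrave (S392, F3530). Machine vertices: (13.346,117.432) → (47.668,74.881) → (5.956,42.581) → (72.269,8.210) → (23.731,36.869) → (94.380,141.189) → (13.346,117.432). Closed: final G1 returns to the first vertex.

**Shape 2** — `<polygon>` rectangle, stroke `#ff8800` → engrave (S392, F3530). Machine vertices: (7.247,150.139) → (20.072,150.139) → (20.072,73.324) → (7.247,73.324) → (7.247,150.139). Closed: final G1 returns to the first vertex.

**Shape 3** — `<path>` cubic bezier, stroke `#008000` → score (S583, F1626). Control points (SVG): P0=(101.156,137.810), P1=(82.423,151.340), P2=(108.220,179.219), P3=(85.712,180.146); sampled at t=k/6. Machine vertices: (101.156,68.910) → (95.071,61.140) → (93.828,52.127) → (94.850,43.016) → (95.557,34.955) → (93.370,29.092) → (85.712,26.574). Open path.

**Shape 4** — `<path>` open polyline, stroke `#000000` → cut (S836, F833). Machine vertices: (122.693,46.185) → (51.520,143.394) → (96.119,187.093) → (53.987,105.033) → (77.750,183.186) → (8.042,128.276). Open path.

**Shape 5** — `<rect>` rectangle, stroke `#008000` → score (S583, F1626). Machine vertices: (17.448,95.806) → (54.563,95.806) → (54.563,48.899) → (17.448,48.899) → (17.448,95.806). Closed: final G1 returns to the first vertex.

(Gcodetools for Inkscape — laser output)
G21
G90
G0 X13.346 Y117.432
M3 S392
G01 X47.668 Y74.881 F3530
G01 X5.956 Y42.581 F3530
G01 X72.269 Y8.210 F3530
G01 X23.731 Y36.869 F3530
G01 X94.380 Y141.189 F3530
G01 X13.346 Y117.432 F3530
M5
G0 X7.247 Y150.139
M3 S392
G01 X20.072 Y150.139 F3530
G01 X20.072 Y73.324 F3530
G01 X7.247 Y73.324 F3530
G01 X7.247 Y150.139 F3530
M5
G0 X101.156 Y68.910
M3 S583
G01 X95.071 Y61.140 F1626
G01 X93.828 Y52.127 F1626
G01 X94.850 Y43.016 F1626
G01 X95.557 Y34.955 F1626
G01 X93.370 Y29.092 F1626
G01 X85.712 Y26.574 F1626
M5
G0 X122.693 Y46.185
M3 S836
G01 X51.520 Y143.394 F833
G01 X96.119 Y187.093 F833
G01 X53.987 Y105.033 F833
G01 X77.750 Y183.186 F833
G01 X8.042 Y128.276 F833
M5
G0 X17.448 Y95.806
M3 S583
G01 X54.563 Y95.806 F1626
G01 X54.563 Y48.899 F1626
G01 X17.448 Y48.899 F1626
G01 X17.448 Y95.806 F1626
M5
G0 X0.000 Y0.000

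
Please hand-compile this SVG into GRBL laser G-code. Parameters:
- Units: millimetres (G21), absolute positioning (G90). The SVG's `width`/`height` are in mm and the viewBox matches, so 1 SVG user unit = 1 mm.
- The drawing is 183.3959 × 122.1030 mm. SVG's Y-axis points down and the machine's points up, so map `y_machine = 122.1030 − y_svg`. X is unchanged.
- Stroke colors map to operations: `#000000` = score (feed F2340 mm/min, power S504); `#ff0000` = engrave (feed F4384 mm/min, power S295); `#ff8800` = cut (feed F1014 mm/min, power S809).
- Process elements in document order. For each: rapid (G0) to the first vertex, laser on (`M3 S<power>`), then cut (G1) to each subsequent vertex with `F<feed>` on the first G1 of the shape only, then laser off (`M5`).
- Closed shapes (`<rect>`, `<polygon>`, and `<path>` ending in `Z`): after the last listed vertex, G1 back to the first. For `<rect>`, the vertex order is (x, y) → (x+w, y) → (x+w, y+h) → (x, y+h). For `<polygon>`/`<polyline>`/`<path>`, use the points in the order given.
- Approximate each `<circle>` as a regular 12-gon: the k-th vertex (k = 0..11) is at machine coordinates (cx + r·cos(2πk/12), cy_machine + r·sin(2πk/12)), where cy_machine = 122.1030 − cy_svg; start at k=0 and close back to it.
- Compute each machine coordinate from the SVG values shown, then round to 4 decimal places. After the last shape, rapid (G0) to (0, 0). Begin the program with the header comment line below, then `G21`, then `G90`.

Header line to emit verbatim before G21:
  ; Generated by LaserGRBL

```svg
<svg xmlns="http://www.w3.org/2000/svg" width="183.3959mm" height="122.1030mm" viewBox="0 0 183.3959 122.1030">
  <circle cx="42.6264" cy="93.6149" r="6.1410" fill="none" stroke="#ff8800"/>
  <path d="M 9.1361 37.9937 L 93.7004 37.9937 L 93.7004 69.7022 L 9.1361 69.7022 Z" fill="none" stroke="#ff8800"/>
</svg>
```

Since the viewBox matches the mm dimensions, user units are millimetres directly. The only transform is the Y-flip y_m = 122.1030 − y_svg.

Shape 1 is a circle drawn with `<circle>`. Its stroke #ff8800 means cut at S809, F1014. After flipping Y the toolpath is (48.7674,28.4881) → (47.9447,31.5586) → (45.6969,33.8064) → (42.6264,34.6291) → (39.5559,33.8064) → (37.3081,31.5586) → (36.4854,28.4881) → (37.3081,25.4176) → (39.5559,23.1698) → (42.6264,22.3471) → (45.6969,23.1698) → (47.9447,25.4176) → (48.7674,28.4881), returning to the start.

Shape 2 is a rectangle drawn with `<path>`. Its stroke #ff8800 means cut at S809, F1014. After flipping Y the toolpath is (9.1361,84.1093) → (93.7004,84.1093) → (93.7004,52.4008) → (9.1361,52.4008) → (9.1361,84.1093), returning to the start.

; Generated by LaserGRBL
G21
G90
G0 X48.7674 Y28.4881
M3 S809
G1 X47.9447 Y31.5586 F1014
G1 X45.6969 Y33.8064
G1 X42.6264 Y34.6291
G1 X39.5559 Y33.8064
G1 X37.3081 Y31.5586
G1 X36.4854 Y28.4881
G1 X37.3081 Y25.4176
G1 X39.5559 Y23.1698
G1 X42.6264 Y22.3471
G1 X45.6969 Y23.1698
G1 X47.9447 Y25.4176
G1 X48.7674 Y28.4881
M5
G0 X9.1361 Y84.1093
M3 S809
G1 X93.7004 Y84.1093 F1014
G1 X93.7004 Y52.4008
G1 X9.1361 Y52.4008
G1 X9.1361 Y84.1093
M5
G0 X0.0000 Y0.0000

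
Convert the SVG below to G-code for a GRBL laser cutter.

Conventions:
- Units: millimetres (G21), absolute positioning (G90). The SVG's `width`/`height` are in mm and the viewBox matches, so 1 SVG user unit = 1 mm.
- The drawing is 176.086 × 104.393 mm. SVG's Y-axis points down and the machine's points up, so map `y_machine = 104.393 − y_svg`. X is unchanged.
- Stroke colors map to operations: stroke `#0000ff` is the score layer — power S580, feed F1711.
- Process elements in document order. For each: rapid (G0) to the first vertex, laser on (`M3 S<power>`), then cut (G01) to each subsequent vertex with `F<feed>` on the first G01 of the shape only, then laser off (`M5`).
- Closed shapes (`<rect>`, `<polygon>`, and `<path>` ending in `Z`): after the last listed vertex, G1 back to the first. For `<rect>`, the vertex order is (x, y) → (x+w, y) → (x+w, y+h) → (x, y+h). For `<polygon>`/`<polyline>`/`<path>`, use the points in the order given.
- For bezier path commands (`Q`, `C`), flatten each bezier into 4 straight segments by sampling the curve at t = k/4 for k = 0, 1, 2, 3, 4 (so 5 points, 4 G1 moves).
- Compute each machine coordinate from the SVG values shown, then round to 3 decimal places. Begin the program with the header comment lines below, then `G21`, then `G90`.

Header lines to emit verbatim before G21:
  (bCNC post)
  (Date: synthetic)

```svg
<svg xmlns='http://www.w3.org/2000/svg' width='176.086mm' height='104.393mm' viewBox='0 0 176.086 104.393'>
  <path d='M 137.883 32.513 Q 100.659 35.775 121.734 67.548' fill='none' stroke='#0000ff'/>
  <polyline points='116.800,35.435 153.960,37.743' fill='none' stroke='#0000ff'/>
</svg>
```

1 u = 1 mm; y_m = 104.393 − y.

[1] `<path>` quadratic bezier, #0000ff→score S580 F1711: (137.883,71.880) → (122.915,68.467) → (115.234,61.490) → (114.840,50.950) → (121.734,36.845)

[2] `<polyline>` line segment, #0000ff→score S580 F1711: (116.800,68.958) → (153.960,66.650)

(bCNC post)
(Date: synthetic)
G21
G90
G0 X137.883 Y71.880
M3 S580
G01 X122.915 Y68.467 F1711
G01 X115.234 Y61.490
G01 X114.840 Y50.950
G01 X121.734 Y36.845
M5
G0 X116.800 Y68.958
M3 S580
G01 X153.960 Y66.650 F1711
M5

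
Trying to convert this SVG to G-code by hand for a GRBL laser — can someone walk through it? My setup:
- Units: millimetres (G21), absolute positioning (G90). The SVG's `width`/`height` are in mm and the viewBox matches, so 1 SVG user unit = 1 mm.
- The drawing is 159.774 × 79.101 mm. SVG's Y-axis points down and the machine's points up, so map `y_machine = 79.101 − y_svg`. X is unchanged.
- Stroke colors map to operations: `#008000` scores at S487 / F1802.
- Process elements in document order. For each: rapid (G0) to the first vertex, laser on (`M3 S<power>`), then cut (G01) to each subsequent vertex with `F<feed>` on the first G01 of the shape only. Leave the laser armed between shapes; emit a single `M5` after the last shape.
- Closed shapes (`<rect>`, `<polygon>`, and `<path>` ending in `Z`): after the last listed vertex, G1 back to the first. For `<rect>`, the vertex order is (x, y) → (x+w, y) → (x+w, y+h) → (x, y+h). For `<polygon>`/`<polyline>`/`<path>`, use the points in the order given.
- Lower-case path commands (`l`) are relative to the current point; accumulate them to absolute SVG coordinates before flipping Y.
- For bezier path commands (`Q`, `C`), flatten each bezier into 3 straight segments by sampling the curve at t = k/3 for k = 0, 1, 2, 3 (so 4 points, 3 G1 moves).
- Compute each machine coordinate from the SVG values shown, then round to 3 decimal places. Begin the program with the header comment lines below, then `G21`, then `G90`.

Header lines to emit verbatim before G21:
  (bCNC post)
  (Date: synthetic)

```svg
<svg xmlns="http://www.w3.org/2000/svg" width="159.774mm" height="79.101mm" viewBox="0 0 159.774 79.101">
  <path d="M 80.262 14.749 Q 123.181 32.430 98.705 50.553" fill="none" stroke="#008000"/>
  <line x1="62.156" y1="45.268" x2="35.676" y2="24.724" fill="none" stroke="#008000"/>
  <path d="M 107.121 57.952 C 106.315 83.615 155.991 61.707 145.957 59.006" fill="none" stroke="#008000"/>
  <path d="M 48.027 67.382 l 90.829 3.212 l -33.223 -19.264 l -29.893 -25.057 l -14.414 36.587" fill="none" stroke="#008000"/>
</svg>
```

Since the viewBox matches the mm dimensions, user units are millimetres directly. The only transform is the Y-flip y_m = 79.101 − y_svg.

Shape 1 is a quadratic bezier drawn with `<path>`. Its stroke #008000 means score at S487, F1802. After flipping Y the toolpath is (80.262,64.352) → (101.386,52.516) → (107.534,40.581) → (98.705,28.548).

Shape 2 is a line segment drawn with `<line>`. Its stroke #008000 means score at S487, F1802. After flipping Y the toolpath is (62.156,33.833) → (35.676,54.377).

Shape 3 is a cubic bezier drawn with `<path>`. Its stroke #008000 means score at S487, F1802. After flipping Y the toolpath is (107.121,21.149) → (119.061,8.870) → (140.169,13.465) → (145.957,20.095).

Shape 4 is a open polyline drawn with `<path>`. Its stroke #008000 means score at S487, F1802. After flipping Y the toolpath is (48.027,11.719) → (138.856,8.507) → (105.633,27.771) → (75.740,52.828) → (61.326,16.241).

(bCNC post)
(Date: synthetic)
G21
G90
G0 X80.262 Y64.352
M3 S487
G01 X101.386 Y52.516 F1802
G01 X107.534 Y40.581
G01 X98.705 Y28.548
G0 X62.156 Y33.833
M3 S487
G01 X35.676 Y54.377 F1802
G0 X107.121 Y21.149
M3 S487
G01 X119.061 Y8.870 F1802
G01 X140.169 Y13.465
G01 X145.957 Y20.095
G0 X48.027 Y11.719
M3 S487
G01 X138.856 Y8.507 F1802
G01 X105.633 Y27.771
G01 X75.740 Y52.828
G01 X61.326 Y16.241
M5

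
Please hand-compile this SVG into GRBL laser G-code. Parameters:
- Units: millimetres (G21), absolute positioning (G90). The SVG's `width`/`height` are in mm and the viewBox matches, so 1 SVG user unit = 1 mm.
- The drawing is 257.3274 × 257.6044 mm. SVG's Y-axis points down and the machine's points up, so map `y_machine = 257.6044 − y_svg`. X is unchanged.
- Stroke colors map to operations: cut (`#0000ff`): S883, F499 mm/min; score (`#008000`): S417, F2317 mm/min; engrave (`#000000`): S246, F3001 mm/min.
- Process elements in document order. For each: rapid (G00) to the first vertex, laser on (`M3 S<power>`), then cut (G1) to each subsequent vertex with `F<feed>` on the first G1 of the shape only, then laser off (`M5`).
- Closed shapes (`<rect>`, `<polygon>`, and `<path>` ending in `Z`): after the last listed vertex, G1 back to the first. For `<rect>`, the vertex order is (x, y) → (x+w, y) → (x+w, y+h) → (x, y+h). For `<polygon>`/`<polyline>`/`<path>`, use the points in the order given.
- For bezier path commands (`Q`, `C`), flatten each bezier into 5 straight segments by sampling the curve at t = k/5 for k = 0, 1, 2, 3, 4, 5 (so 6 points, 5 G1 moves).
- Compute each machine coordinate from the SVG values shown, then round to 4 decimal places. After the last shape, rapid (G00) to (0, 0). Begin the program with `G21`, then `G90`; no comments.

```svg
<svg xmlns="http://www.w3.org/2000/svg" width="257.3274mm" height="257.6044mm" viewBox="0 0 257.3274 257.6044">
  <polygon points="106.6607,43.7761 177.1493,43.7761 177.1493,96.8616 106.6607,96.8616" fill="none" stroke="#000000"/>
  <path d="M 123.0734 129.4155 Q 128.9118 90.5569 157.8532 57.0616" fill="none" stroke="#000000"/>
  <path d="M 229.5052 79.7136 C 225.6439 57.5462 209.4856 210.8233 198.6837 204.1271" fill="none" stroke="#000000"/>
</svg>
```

G21
G90
G00 X106.6607 Y213.8283
M3 S246
G1 X177.1493 Y213.8283 F3001
G1 X177.1493 Y160.7428
G1 X106.6607 Y160.7428
G1 X106.6607 Y213.8283
M5
G00 X123.0734 Y128.1889
M3 S246
G1 X126.3329 Y143.5178 F3001
G1 X131.4406 Y158.4177
G1 X138.3966 Y172.8884
G1 X147.2008 Y186.9301
G1 X157.8532 Y200.5428
M5
G00 X229.5052 Y177.8908
M3 S246
G1 X225.8540 Y172.8212 F3001
G1 X220.0989 Y141.7451
G1 X213.0872 Y100.7623
G1 X205.6664 Y65.9730
G1 X198.6837 Y53.4773
M5
G00 X0.0000 Y0.0000

Since the viewBox matches the mm dimensions, user units are millimetres directly. The only transform is the Y-flip y_m = 257.6044 − y_svg.

Shape 1 is a rectangle drawn with `<polygon>`. Its stroke #000000 means engrave at S246, F3001. After flipping Y the toolpath is (106.6607,213.8283) → (177.1493,213.8283) → (177.1493,160.7428) → (106.6607,160.7428) → (106.6607,213.8283), returning to the start.

Shape 2 is a quadratic bezier drawn with `<path>`. Its stroke #000000 means engrave at S246, F3001. After flipping Y the toolpath is (123.0734,128.1889) → (126.3329,143.5178) → (131.4406,158.4177) → (138.3966,172.8884) → (147.2008,186.9301) → (157.8532,200.5428).

Shape 3 is a cubic bezier drawn with `<path>`. Its stroke #000000 means engrave at S246, F3001. After flipping Y the toolpath is (229.5052,177.8908) → (225.8540,172.8212) → (220.0989,141.7451) → (213.0872,100.7623) → (205.6664,65.9730) → (198.6837,53.4773).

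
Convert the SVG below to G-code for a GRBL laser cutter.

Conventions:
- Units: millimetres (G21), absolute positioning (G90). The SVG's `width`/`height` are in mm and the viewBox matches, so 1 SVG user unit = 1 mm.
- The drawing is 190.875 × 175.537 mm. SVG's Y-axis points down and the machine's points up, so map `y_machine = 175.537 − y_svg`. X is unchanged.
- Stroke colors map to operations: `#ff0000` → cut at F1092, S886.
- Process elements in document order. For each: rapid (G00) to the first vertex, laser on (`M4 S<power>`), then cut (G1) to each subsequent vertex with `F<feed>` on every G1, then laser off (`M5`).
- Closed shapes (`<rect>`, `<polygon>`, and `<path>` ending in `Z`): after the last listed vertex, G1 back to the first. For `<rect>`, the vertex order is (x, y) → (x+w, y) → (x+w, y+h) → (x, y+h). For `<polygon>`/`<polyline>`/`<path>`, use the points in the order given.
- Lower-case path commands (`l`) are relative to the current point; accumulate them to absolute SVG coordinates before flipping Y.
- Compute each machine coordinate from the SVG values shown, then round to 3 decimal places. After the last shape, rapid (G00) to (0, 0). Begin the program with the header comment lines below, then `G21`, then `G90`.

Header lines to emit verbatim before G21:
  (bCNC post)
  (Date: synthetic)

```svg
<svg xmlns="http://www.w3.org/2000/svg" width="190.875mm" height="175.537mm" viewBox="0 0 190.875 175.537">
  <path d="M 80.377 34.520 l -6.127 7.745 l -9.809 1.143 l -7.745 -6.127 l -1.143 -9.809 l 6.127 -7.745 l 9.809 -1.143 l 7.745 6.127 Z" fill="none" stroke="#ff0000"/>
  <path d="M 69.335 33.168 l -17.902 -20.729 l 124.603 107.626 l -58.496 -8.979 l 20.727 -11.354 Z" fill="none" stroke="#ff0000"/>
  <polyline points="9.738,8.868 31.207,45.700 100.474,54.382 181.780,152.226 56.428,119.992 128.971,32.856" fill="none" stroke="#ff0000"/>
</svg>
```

Since the viewBox matches the mm dimensions, user units are millimetres directly. The only transform is the Y-flip y_m = 175.537 − y_svg.

Shape 1 is a regular polygon drawn with `<path>`. Its stroke #ff0000 means cut at S886, F1092. After flipping Y the toolpath is (80.377,141.017) → (74.250,133.272) → (64.441,132.129) → (56.696,138.256) → (55.553,148.065) → (61.680,155.810) → (71.489,156.953) → (79.234,150.826) → (80.377,141.017), returning to the start.

Shape 2 is a closed polygon drawn with `<path>`. Its stroke #ff0000 means cut at S886, F1092. After flipping Y the toolpath is (69.335,142.369) → (51.433,163.098) → (176.036,55.472) → (117.540,64.451) → (138.267,75.805) → (69.335,142.369), returning to the start.

Shape 3 is a open polyline drawn with `<polyline>`. Its stroke #ff0000 means cut at S886, F1092. After flipping Y the toolpath is (9.738,166.669) → (31.207,129.837) → (100.474,121.155) → (181.780,23.311) → (56.428,55.545) → (128.971,142.681).

(bCNC post)
(Date: synthetic)
G21
G90
G00 X80.377 Y141.017
M4 S886
G1 X74.250 Y133.272 F1092
G1 X64.441 Y132.129 F1092
G1 X56.696 Y138.256 F1092
G1 X55.553 Y148.065 F1092
G1 X61.680 Y155.810 F1092
G1 X71.489 Y156.953 F1092
G1 X79.234 Y150.826 F1092
G1 X80.377 Y141.017 F1092
M5
G00 X69.335 Y142.369
M4 S886
G1 X51.433 Y163.098 F1092
G1 X176.036 Y55.472 F1092
G1 X117.540 Y64.451 F1092
G1 X138.267 Y75.805 F1092
G1 X69.335 Y142.369 F1092
M5
G00 X9.738 Y166.669
M4 S886
G1 X31.207 Y129.837 F1092
G1 X100.474 Y121.155 F1092
G1 X181.780 Y23.311 F1092
G1 X56.428 Y55.545 F1092
G1 X128.971 Y142.681 F1092
M5
G00 X0.000 Y0.000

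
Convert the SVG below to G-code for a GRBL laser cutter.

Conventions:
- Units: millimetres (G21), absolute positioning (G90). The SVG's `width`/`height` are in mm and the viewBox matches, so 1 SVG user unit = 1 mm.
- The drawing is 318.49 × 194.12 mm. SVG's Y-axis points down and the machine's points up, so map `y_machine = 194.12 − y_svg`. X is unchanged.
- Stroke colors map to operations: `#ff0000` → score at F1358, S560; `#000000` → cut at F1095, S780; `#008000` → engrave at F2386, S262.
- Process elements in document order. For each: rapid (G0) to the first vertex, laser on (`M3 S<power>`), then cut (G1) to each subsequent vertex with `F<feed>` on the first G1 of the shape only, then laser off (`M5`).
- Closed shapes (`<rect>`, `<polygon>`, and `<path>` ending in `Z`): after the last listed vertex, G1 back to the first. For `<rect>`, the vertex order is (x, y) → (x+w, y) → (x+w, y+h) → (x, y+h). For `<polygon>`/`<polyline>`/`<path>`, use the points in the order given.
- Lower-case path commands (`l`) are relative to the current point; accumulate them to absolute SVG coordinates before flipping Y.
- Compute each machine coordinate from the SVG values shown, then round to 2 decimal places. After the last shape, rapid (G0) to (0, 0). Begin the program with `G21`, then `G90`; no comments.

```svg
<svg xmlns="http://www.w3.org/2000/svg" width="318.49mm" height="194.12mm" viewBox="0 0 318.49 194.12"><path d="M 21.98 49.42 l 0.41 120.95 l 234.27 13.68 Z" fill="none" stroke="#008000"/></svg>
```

G21
G90
G0 X21.98 Y144.70
M3 S262
G1 X22.39 Y23.75 F2386
G1 X256.66 Y10.07
G1 X21.98 Y144.70
M5
G0 X0.00 Y0.00

viewBox `0 0 318.49 194.12` with mm width/height → 1 unit = 1 mm. Flip: y_m = 194.12 − y_svg.

**Shape 1** — `<path>` closed polygon, stroke `#008000` → engrave (S262, F2386). Machine vertices: (21.98,144.70) → (22.39,23.75) → (256.66,10.07) → (21.98,144.70). Closed: final G1 returns to the first vertex.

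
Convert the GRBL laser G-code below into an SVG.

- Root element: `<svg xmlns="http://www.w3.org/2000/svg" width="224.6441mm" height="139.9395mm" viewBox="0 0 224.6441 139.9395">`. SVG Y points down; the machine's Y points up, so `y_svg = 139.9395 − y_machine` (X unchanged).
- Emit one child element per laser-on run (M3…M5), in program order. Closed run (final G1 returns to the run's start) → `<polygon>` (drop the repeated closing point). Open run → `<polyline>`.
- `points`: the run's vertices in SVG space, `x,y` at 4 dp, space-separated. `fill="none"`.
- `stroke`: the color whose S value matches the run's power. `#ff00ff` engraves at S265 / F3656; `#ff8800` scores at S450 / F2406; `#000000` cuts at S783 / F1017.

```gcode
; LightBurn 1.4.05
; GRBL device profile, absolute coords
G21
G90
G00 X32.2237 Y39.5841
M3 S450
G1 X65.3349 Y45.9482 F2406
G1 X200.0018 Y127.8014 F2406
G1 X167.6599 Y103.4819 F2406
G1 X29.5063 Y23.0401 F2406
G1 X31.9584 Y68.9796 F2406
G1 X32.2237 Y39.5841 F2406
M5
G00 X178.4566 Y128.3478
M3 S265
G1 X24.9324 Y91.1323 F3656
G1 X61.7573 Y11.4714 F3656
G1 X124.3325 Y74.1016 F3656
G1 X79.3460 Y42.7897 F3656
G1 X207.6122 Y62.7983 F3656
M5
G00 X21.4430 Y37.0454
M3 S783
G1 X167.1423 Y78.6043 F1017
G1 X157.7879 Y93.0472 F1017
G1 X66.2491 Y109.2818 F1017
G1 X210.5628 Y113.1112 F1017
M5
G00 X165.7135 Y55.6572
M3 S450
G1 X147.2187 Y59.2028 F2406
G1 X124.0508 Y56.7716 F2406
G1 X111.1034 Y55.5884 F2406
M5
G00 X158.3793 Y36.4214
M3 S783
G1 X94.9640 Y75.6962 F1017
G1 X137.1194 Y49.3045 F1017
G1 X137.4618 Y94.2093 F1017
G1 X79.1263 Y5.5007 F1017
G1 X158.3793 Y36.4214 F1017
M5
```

y_svg = 139.9395 − y_m.

[1] S450→`#ff8800` (score); closed run; points: 32.2237,100.3554 65.3349,93.9913 200.0018,12.1381 167.6599,36.4576 29.5063,116.8994 31.9584,70.9599

[2] S265→`#ff00ff` (engrave); open run; points: 178.4566,11.5917 24.9324,48.8072 61.7573,128.4681 124.3325,65.8379 79.3460,97.1498 207.6122,77.1412

[3] S783→`#000000` (cut); open run; points: 21.4430,102.8941 167.1423,61.3352 157.7879,46.8923 66.2491,30.6577 210.5628,26.8283

[4] S450→`#ff8800` (score); open run; points: 165.7135,84.2823 147.2187,80.7367 124.0508,83.1679 111.1034,84.3511

[5] S783→`#000000` (cut); closed run; points: 158.3793,103.5181 94.9640,64.2433 137.1194,90.6350 137.4618,45.7302 79.1263,134.4388

<svg xmlns="http://www.w3.org/2000/svg" width="224.6441mm" height="139.9395mm" viewBox="0 0 224.6441 139.9395">
  <polygon points="32.2237,100.3554 65.3349,93.9913 200.0018,12.1381 167.6599,36.4576 29.5063,116.8994 31.9584,70.9599" fill="none" stroke="#ff8800"/>
  <polyline points="178.4566,11.5917 24.9324,48.8072 61.7573,128.4681 124.3325,65.8379 79.3460,97.1498 207.6122,77.1412" fill="none" stroke="#ff00ff"/>
  <polyline points="21.4430,102.8941 167.1423,61.3352 157.7879,46.8923 66.2491,30.6577 210.5628,26.8283" fill="none" stroke="#000000"/>
  <polyline points="165.7135,84.2823 147.2187,80.7367 124.0508,83.1679 111.1034,84.3511" fill="none" stroke="#ff8800"/>
  <polygon points="158.3793,103.5181 94.9640,64.2433 137.1194,90.6350 137.4618,45.7302 79.1263,134.4388" fill="none" stroke="#000000"/>
</svg>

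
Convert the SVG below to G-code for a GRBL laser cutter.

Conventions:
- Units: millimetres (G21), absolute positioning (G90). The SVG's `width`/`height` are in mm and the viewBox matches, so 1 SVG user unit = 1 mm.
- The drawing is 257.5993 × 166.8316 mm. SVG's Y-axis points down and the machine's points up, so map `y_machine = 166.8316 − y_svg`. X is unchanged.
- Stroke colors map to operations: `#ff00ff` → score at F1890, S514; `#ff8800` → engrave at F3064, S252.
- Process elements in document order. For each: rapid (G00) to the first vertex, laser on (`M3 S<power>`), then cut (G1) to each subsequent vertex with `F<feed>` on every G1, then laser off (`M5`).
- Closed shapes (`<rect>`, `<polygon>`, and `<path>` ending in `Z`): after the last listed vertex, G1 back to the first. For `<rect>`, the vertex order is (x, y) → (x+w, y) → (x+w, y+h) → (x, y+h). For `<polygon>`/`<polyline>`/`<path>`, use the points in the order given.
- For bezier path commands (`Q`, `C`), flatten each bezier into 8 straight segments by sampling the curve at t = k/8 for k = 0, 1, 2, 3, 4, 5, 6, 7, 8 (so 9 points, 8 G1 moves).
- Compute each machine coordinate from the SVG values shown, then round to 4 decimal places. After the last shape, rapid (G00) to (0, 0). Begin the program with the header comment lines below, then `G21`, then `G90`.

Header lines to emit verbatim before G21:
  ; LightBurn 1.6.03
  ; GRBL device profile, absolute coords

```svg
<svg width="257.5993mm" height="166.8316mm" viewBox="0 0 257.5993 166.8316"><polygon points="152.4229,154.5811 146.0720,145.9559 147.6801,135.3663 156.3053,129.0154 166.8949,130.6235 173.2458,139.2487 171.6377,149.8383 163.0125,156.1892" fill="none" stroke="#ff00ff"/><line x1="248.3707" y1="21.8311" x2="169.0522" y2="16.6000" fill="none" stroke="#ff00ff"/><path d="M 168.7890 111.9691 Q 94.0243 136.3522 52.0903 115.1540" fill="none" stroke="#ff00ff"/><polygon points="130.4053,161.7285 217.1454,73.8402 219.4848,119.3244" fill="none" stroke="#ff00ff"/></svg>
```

1 u = 1 mm; y_m = 166.8316 − y.

[1] `<polygon>` regular polygon, #ff00ff→score S514 F1890: (152.4229,12.2505) → (146.0720,20.8757) → (147.6801,31.4653) → (156.3053,37.8162) → (166.8949,36.2081) → (173.2458,27.5829) → (171.6377,16.9933) → (163.0125,10.6424) → (152.4229,12.2505) (closed)

[2] `<line>` line segment, #ff00ff→score S514 F1890: (248.3707,145.0005) → (169.0522,150.2316)

[3] `<path>` quadratic bezier, #ff00ff→score S514 F1890: (168.7890,54.8625) → (150.6108,49.4789) → (133.4586,45.5198) → (117.3323,42.9850) → (102.2320,41.8747) → (88.1576,42.1888) → (75.1092,43.9273) → (63.0868,47.0903) → (52.0903,51.6776)

[4] `<polygon>` closed polygon, #ff00ff→score S514 F1890: (130.4053,5.1031) → (217.1454,92.9914) → (219.4848,47.5072) → (130.4053,5.1031) (closed)

; LightBurn 1.6.03
; GRBL device profile, absolute coords
G21
G90
G00 X152.4229 Y12.2505
M3 S514
G1 X146.0720 Y20.8757 F1890
G1 X147.6801 Y31.4653 F1890
G1 X156.3053 Y37.8162 F1890
G1 X166.8949 Y36.2081 F1890
G1 X173.2458 Y27.5829 F1890
G1 X171.6377 Y16.9933 F1890
G1 X163.0125 Y10.6424 F1890
G1 X152.4229 Y12.2505 F1890
M5
G00 X248.3707 Y145.0005
M3 S514
G1 X169.0522 Y150.2316 F1890
M5
G00 X168.7890 Y54.8625
M3 S514
G1 X150.6108 Y49.4789 F1890
G1 X133.4586 Y45.5198 F1890
G1 X117.3323 Y42.9850 F1890
G1 X102.2320 Y41.8747 F1890
G1 X88.1576 Y42.1888 F1890
G1 X75.1092 Y43.9273 F1890
G1 X63.0868 Y47.0903 F1890
G1 X52.0903 Y51.6776 F1890
M5
G00 X130.4053 Y5.1031
M3 S514
G1 X217.1454 Y92.9914 F1890
G1 X219.4848 Y47.5072 F1890
G1 X130.4053 Y5.1031 F1890
M5
G00 X0.0000 Y0.0000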